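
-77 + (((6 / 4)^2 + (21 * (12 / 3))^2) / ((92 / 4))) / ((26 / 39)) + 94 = 87827 / 184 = 477.32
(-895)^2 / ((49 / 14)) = 1602050 / 7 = 228864.29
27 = 27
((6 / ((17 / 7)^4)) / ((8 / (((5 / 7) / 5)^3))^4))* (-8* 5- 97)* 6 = -1233 / 493037510984704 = -0.00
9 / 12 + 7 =7.75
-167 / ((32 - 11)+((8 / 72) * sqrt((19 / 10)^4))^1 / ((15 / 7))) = -7.88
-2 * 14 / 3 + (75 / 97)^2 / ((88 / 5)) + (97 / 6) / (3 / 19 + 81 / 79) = 4813009859 / 1102885344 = 4.36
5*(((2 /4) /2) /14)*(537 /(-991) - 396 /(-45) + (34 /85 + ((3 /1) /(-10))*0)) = 42901 /55496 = 0.77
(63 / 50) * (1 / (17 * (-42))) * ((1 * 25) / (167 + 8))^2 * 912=-684 / 20825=-0.03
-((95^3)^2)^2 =-540360087662636962890625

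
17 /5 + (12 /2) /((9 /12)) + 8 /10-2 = 51 /5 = 10.20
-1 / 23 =-0.04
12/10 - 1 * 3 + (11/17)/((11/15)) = -78/85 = -0.92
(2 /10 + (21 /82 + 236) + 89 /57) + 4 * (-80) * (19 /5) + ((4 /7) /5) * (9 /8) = -79983562 /81795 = -977.85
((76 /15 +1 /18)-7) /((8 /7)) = -1.64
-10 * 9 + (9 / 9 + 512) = 423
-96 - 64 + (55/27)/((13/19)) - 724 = -309239/351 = -881.02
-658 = -658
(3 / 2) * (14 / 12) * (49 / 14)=49 / 8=6.12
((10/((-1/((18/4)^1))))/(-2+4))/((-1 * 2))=45/4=11.25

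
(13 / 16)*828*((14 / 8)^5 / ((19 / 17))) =768869829 / 77824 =9879.60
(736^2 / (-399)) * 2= -1083392 / 399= -2715.27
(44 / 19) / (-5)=-44 / 95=-0.46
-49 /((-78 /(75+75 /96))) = 118825 /2496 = 47.61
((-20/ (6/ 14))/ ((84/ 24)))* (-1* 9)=120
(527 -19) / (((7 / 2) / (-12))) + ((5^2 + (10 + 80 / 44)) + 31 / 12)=-1572937 / 924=-1702.31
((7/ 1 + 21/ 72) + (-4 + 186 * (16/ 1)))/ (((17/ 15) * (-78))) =-357515/ 10608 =-33.70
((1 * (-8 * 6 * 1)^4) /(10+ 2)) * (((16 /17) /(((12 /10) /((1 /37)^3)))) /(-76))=-1474560 /16360919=-0.09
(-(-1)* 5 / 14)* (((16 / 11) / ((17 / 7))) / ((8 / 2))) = 10 / 187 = 0.05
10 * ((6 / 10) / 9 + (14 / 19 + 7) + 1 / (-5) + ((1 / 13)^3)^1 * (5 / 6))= 3174091 / 41743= 76.04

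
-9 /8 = -1.12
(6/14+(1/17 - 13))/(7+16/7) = -1489/1105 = -1.35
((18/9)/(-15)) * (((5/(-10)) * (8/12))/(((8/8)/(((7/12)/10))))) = 7/2700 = 0.00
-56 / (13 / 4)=-224 / 13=-17.23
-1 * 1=-1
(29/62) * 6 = 87/31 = 2.81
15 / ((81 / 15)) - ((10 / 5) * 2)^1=-11 / 9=-1.22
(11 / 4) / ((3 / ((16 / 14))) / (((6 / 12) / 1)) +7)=11 / 49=0.22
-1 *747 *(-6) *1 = 4482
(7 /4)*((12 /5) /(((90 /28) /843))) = 27538 /25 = 1101.52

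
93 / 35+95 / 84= 1591 / 420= 3.79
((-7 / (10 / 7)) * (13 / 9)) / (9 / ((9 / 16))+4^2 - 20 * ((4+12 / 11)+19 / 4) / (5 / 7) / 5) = 7007 / 22878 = 0.31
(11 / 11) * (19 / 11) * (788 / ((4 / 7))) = 26201 / 11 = 2381.91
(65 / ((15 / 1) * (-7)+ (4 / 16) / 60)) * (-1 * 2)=31200 / 25199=1.24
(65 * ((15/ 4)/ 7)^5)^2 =2436347900390625/ 296196766695424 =8.23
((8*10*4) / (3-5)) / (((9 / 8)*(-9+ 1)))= 160 / 9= 17.78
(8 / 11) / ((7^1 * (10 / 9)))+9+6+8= 8891 / 385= 23.09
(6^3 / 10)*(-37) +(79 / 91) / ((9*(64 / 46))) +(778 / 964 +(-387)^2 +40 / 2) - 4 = 4705094591677 / 31580640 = 148986.68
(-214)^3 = -9800344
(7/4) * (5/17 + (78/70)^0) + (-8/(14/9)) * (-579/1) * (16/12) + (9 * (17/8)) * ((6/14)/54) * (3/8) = 60510755/15232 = 3972.61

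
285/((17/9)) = 150.88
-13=-13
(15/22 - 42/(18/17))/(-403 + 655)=-2573/16632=-0.15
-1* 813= -813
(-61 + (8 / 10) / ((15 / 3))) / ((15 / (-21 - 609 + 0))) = 63882 / 25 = 2555.28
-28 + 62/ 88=-1201/ 44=-27.30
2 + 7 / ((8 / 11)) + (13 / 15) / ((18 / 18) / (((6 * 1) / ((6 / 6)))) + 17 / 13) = 56179 / 4600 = 12.21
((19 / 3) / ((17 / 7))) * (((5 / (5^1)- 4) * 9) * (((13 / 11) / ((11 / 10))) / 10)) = -15561 / 2057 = -7.56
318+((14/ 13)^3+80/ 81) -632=-55480474/ 177957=-311.76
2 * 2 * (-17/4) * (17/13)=-289/13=-22.23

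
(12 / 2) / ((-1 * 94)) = -3 / 47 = -0.06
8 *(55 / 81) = 440 / 81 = 5.43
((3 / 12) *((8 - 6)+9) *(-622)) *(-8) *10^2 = 1368400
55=55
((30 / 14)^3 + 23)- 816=-268624 / 343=-783.16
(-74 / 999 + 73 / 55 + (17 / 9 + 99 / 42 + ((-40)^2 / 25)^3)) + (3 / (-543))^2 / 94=4195932893272829 / 16005877965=262149.50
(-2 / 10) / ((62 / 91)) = -0.29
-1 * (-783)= 783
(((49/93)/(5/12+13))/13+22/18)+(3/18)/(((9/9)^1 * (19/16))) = 2164465/1584999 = 1.37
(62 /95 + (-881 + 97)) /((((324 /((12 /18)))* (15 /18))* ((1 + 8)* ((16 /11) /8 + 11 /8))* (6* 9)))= -1091464 /426957075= -0.00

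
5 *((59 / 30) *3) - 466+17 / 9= -7823 / 18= -434.61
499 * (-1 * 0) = 0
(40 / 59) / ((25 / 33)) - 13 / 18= 917 / 5310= 0.17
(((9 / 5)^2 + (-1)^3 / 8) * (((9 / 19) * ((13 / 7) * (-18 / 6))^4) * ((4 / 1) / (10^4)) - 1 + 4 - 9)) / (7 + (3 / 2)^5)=-59048298759 / 47553734375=-1.24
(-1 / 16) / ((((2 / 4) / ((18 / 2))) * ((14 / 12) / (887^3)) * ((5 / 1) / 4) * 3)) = -6280776927 / 35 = -179450769.34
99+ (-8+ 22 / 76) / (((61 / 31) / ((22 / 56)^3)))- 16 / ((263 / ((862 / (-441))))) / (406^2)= 70027967514889535 / 709054829449344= 98.76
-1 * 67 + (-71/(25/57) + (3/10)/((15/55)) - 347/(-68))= -378551/1700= -222.68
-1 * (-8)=8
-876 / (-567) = 292 / 189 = 1.54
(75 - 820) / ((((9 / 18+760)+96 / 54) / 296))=-3969360 / 13721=-289.29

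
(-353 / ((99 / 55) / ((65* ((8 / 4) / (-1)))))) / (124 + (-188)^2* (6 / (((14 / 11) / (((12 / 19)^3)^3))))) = 259142422893870425 / 28341958746546342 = 9.14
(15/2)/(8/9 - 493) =-135/8858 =-0.02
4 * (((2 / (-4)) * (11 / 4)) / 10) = -11 / 20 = -0.55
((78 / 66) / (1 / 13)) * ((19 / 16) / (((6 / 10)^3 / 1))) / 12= 401375 / 57024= 7.04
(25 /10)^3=125 /8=15.62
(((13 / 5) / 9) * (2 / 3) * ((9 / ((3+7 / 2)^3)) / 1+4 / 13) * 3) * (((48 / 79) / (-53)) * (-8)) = 0.02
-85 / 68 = -5 / 4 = -1.25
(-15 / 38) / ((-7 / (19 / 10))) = 3 / 28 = 0.11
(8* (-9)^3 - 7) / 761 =-5839 / 761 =-7.67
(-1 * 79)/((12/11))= -869/12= -72.42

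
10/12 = 5/6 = 0.83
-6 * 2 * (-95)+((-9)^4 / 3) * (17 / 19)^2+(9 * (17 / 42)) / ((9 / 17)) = 43934815 / 15162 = 2897.69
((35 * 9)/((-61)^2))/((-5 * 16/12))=-189/14884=-0.01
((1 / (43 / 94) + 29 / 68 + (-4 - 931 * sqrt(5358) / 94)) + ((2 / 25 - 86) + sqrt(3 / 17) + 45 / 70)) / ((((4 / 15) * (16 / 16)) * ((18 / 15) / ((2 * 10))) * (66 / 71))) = -8262625 * sqrt(5358) / 12408 - 15742932595 / 2701776 + 8875 * sqrt(51) / 2244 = -54542.24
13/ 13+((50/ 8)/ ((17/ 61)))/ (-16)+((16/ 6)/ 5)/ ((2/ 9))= 10871/ 5440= 2.00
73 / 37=1.97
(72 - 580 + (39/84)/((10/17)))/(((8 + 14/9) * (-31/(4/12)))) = 426057/746480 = 0.57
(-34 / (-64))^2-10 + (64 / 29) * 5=39101 / 29696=1.32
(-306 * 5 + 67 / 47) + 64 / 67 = -4810473 / 3149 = -1527.62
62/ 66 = 31/ 33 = 0.94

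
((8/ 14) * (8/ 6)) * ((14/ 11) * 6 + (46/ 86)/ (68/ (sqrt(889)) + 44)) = 221779361/ 38057580 - 391 * sqrt(889)/ 24218460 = 5.83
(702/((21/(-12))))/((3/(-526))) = 70333.71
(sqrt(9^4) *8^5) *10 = 26542080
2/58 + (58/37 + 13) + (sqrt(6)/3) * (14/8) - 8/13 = 7 * sqrt(6)/12 + 195100/13949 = 15.42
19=19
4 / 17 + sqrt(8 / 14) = 4 / 17 + 2 * sqrt(7) / 7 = 0.99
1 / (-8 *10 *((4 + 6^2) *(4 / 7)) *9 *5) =-7 / 576000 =-0.00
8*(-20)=-160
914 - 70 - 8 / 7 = 5900 / 7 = 842.86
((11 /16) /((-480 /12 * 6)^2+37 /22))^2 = 14641 /102776935306816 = 0.00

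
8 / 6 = 4 / 3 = 1.33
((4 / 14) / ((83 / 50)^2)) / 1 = 5000 / 48223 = 0.10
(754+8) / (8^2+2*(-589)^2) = 127 / 115651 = 0.00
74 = 74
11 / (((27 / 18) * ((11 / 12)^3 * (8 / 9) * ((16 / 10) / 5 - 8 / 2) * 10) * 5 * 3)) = -54 / 2783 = -0.02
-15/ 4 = -3.75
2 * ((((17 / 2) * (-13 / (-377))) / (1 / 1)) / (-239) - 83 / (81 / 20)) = -23012297 / 561411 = -40.99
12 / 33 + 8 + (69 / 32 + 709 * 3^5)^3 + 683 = 1843386711880501698687 / 360448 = 5114154363127279.66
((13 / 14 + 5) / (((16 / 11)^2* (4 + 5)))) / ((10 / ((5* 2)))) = 10043 / 32256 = 0.31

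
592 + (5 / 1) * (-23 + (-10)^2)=977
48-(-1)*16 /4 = 52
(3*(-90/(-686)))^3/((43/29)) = 71350875/1735205101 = 0.04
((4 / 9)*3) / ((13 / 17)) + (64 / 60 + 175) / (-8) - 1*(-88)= 105667 / 1560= 67.74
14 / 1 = 14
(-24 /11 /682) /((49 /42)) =-72 /26257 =-0.00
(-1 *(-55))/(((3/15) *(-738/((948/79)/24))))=-275/1476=-0.19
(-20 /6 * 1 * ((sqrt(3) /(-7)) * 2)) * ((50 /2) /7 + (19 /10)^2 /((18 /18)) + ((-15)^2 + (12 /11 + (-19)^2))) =1525299 * sqrt(3) /2695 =980.30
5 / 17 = 0.29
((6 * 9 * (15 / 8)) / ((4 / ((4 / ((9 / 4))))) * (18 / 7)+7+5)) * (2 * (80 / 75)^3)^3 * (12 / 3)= 7696581394432 / 23635546875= 325.64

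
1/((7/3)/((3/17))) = 9/119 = 0.08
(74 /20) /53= 37 /530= 0.07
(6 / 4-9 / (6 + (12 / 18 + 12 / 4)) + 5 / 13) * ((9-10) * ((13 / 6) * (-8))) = 16.53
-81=-81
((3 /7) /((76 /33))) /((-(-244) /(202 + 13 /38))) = 761211 /4932704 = 0.15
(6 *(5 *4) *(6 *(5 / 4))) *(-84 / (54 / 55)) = -77000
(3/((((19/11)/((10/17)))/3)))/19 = 990/6137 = 0.16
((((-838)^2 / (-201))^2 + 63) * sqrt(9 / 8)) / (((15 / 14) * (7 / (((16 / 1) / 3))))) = 3945193446392 * sqrt(2) / 606015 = 9206613.83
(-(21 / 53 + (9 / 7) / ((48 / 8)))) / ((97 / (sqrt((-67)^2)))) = -30351 / 71974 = -0.42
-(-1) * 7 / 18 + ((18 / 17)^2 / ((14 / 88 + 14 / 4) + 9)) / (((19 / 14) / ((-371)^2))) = 494498353601 / 55052766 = 8982.26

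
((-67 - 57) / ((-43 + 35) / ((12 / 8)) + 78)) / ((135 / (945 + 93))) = -21452 / 1635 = -13.12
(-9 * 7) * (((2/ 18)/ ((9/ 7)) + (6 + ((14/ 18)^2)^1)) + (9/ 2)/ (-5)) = -32837/ 90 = -364.86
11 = 11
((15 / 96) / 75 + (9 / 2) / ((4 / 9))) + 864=419581 / 480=874.13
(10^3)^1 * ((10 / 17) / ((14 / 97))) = 485000 / 119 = 4075.63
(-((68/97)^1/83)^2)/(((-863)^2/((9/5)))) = -41616/241374423240845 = -0.00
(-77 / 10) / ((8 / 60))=-231 / 4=-57.75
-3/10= -0.30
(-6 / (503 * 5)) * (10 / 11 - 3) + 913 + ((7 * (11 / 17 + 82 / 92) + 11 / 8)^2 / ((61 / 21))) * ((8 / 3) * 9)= 4399171514752999 / 2063972998120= 2131.41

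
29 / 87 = 1 / 3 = 0.33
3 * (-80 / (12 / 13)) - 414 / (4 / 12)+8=-1494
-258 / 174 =-43 / 29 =-1.48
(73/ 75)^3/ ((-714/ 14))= -389017/ 21515625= -0.02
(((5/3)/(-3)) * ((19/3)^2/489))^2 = 3258025/1568872881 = 0.00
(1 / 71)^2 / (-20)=-1 / 100820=-0.00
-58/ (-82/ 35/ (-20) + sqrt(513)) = 832300/ 62840819 - 21315000 * sqrt(57)/ 62840819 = -2.55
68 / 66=34 / 33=1.03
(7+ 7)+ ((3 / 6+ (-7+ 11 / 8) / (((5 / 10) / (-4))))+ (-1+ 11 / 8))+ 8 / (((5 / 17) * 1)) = 3483 / 40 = 87.08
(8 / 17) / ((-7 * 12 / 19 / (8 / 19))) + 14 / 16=2371 / 2856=0.83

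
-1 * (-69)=69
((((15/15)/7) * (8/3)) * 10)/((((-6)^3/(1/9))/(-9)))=10/567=0.02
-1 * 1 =-1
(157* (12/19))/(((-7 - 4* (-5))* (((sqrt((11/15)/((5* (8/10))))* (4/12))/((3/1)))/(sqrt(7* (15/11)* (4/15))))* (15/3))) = 67824* sqrt(105)/13585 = 51.16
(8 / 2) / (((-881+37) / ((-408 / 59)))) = 408 / 12449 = 0.03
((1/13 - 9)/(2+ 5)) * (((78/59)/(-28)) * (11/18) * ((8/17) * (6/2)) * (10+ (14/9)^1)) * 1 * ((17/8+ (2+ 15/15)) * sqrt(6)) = 1360216 * sqrt(6)/442323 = 7.53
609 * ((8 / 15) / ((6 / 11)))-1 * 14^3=-32228 / 15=-2148.53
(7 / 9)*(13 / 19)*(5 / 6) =455 / 1026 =0.44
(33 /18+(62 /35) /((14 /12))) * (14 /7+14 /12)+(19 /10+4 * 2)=180931 /8820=20.51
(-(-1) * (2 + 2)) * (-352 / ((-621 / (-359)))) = -505472 / 621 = -813.96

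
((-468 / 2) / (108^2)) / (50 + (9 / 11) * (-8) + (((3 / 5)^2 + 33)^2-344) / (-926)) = -3183125 / 6763036032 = -0.00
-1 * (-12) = 12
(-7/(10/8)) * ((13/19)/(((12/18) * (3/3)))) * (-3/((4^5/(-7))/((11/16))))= -63063/778240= -0.08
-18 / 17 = -1.06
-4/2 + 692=690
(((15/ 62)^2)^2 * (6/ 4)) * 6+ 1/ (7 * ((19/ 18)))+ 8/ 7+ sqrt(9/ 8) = 2.37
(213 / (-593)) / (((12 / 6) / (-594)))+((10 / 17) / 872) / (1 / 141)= 469308597 / 4395316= 106.77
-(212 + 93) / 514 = -305 / 514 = -0.59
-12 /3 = -4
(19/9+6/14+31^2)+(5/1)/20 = 242875/252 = 963.79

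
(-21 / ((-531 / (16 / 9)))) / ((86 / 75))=1400 / 22833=0.06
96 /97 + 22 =22.99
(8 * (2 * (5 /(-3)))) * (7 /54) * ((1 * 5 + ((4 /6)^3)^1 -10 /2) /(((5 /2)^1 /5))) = -4480 /2187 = -2.05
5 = 5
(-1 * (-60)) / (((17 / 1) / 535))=32100 / 17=1888.24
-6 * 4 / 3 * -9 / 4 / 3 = 6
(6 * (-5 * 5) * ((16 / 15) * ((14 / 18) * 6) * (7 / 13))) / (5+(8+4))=-23.65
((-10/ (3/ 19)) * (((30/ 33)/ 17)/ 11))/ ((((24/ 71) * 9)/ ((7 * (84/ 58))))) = -1652525/ 1610631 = -1.03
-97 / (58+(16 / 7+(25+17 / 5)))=-35 / 32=-1.09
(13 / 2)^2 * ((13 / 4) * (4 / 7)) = 78.46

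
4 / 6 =2 / 3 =0.67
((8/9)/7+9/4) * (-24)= -1198/21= -57.05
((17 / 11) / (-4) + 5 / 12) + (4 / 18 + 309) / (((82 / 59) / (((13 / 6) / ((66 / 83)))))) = 177177419 / 292248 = 606.26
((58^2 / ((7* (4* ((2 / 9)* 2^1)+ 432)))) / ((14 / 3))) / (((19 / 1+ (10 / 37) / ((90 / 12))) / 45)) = 113421465 / 202104224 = 0.56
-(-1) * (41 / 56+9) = 545 / 56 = 9.73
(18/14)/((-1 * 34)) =-9/238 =-0.04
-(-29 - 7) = 36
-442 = -442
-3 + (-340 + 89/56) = -341.41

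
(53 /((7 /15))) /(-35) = -159 /49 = -3.24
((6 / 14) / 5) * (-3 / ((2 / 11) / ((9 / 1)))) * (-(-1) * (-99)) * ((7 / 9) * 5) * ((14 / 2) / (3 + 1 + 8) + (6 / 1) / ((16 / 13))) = 427977 / 16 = 26748.56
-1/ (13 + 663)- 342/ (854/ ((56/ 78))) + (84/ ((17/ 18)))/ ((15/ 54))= 1121266031/ 3505060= 319.90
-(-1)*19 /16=19 /16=1.19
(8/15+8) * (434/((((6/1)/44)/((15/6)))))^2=14586288640/27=540232912.59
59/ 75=0.79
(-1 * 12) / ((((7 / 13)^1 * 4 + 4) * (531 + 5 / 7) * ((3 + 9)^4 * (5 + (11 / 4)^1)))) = -91 / 3987601920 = -0.00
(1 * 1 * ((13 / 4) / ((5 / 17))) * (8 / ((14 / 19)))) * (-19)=-79781 / 35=-2279.46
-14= -14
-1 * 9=-9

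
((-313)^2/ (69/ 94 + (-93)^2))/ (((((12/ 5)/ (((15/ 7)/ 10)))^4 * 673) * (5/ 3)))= 23022715/ 35876206987264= 0.00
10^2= 100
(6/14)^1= 3/7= 0.43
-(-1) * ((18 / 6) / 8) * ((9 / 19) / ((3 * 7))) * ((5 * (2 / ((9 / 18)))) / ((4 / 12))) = 135 / 266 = 0.51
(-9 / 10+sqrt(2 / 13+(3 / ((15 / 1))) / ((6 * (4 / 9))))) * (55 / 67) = -99 / 134+11 * sqrt(15470) / 3484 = -0.35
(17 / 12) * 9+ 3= 63 / 4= 15.75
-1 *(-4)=4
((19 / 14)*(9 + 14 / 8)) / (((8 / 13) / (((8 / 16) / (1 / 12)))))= 31863 / 224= 142.25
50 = 50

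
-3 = -3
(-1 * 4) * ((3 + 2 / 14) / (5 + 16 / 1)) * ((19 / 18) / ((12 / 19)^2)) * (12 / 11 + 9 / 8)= -445835 / 127008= -3.51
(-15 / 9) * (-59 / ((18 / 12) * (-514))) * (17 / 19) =-5015 / 43947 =-0.11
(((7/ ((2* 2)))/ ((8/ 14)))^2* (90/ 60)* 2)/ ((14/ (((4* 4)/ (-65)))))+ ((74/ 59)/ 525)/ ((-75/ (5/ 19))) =-1816807459/ 3672396000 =-0.49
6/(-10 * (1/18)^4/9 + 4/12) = 2834352/157459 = 18.00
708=708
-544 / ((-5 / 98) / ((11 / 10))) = 11728.64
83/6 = 13.83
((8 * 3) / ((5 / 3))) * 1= 72 / 5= 14.40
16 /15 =1.07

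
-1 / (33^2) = -1 / 1089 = -0.00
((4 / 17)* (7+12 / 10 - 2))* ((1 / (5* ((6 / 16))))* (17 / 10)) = 496 / 375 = 1.32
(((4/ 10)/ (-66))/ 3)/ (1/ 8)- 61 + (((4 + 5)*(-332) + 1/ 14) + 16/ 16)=-21122257/ 6930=-3047.94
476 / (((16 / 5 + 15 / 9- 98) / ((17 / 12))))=-10115 / 1397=-7.24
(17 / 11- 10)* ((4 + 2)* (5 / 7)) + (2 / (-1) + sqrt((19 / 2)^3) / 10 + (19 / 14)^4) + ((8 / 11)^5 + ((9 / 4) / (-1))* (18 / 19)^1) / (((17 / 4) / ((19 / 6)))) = -11446943640383 / 315533696016 + 19* sqrt(38) / 40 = -33.35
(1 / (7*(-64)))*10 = -5 / 224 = -0.02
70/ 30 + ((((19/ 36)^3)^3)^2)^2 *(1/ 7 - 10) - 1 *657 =-162512601165055464623113121702575132708859532886807645723655/ 248237170822005224551331443422398252060391663136338345984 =-654.67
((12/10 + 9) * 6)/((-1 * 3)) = -20.40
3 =3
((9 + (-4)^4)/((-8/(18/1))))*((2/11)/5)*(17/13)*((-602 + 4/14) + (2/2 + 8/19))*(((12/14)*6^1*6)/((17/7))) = 4112985924/19019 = 216256.69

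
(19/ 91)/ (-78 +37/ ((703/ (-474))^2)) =-253783/ 74362470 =-0.00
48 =48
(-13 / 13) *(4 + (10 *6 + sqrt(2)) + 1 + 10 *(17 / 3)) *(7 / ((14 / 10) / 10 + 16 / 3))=-127750 / 821-1050 *sqrt(2) / 821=-157.41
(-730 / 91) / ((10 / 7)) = -73 / 13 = -5.62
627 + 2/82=25708/41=627.02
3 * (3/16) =9/16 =0.56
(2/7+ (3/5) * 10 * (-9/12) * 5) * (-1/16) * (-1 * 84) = -933/8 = -116.62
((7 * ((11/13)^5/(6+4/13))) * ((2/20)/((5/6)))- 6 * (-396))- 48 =136307898471/58550050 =2328.06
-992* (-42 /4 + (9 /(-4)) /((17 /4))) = 186000 /17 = 10941.18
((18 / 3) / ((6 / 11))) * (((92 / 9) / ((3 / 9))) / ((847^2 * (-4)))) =-23 / 195657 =-0.00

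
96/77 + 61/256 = 29273/19712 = 1.49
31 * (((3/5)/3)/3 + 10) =4681/15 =312.07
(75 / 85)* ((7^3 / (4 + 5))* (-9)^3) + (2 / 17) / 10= -122572 / 5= -24514.40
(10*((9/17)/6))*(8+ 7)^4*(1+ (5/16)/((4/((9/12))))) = 205790625/4352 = 47286.45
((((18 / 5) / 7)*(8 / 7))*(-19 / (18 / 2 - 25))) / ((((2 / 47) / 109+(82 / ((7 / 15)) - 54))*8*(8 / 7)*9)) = 97337 / 1396739200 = 0.00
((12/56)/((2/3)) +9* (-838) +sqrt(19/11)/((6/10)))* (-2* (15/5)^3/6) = 1900503/28- 15* sqrt(209)/11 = 67855.39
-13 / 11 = -1.18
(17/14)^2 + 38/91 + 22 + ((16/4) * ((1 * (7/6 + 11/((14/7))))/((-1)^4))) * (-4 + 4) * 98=60877/2548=23.89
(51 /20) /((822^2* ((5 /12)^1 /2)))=17 /938450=0.00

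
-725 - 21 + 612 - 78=-212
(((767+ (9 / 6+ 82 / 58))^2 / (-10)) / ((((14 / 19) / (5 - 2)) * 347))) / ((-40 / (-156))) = -177312617703 / 65369248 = -2712.48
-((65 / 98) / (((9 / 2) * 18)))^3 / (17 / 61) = -16752125 / 8503196300424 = -0.00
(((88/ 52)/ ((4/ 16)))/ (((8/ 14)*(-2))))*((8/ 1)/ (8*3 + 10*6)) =-22/ 39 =-0.56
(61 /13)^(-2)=169 /3721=0.05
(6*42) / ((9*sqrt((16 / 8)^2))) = 14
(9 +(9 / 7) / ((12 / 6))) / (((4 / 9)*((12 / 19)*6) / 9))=23085 / 448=51.53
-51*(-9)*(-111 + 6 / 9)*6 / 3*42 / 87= -1418004 / 29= -48896.69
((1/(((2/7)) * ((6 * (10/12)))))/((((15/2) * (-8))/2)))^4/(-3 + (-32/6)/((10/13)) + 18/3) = -2401/31860000000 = -0.00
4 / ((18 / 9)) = 2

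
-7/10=-0.70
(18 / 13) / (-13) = -18 / 169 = -0.11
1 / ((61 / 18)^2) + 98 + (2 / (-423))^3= 27624380559826 / 281631204207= 98.09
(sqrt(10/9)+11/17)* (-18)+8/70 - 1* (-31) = 11583/595 - 6* sqrt(10) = 0.49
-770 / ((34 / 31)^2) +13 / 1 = -362471 / 578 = -627.11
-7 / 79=-0.09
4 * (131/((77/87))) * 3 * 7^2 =957348/11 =87031.64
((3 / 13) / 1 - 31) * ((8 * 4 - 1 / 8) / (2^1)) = -6375 / 13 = -490.38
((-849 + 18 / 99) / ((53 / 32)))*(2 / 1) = -597568 / 583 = -1024.99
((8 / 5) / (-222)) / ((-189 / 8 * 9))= 32 / 944055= 0.00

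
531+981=1512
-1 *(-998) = 998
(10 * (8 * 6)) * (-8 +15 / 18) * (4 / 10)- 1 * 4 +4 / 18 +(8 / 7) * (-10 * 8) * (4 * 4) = -179086 / 63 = -2842.63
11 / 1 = 11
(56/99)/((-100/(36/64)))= -7/2200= -0.00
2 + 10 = 12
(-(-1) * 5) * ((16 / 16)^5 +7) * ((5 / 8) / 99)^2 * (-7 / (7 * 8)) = -125 / 627264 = -0.00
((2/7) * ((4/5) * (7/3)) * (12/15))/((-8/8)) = -32/75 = -0.43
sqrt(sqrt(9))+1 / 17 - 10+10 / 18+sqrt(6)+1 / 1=-1283 / 153+sqrt(3)+sqrt(6)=-4.20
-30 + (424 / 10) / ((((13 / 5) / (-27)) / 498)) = -219303.23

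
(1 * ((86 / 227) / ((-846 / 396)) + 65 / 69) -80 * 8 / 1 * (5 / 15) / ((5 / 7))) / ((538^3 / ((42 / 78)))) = -1535126705 / 1490263227081096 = -0.00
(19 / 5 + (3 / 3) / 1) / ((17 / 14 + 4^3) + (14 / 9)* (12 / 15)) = 3024 / 41869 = 0.07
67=67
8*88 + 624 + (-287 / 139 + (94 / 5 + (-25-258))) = 737906 / 695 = 1061.74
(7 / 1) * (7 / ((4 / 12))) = 147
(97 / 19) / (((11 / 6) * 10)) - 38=-39419 / 1045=-37.72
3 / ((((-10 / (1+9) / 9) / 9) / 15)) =-3645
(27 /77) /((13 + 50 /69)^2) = 128547 /69054293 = 0.00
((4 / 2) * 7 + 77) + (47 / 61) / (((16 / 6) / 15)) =46523 / 488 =95.33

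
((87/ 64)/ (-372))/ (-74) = 29/ 587264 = 0.00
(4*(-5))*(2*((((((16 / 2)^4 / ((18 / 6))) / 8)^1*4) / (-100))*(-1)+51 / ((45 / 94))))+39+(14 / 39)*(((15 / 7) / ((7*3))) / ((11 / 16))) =-67497631 / 15015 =-4495.35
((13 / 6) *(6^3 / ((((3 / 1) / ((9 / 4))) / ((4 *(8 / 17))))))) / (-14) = -5616 / 119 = -47.19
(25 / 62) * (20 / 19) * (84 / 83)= 21000 / 48887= 0.43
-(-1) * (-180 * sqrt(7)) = -180 * sqrt(7) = -476.24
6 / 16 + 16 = 131 / 8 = 16.38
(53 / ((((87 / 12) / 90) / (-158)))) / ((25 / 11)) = -6632208 / 145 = -45739.37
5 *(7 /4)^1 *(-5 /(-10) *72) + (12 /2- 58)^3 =-140293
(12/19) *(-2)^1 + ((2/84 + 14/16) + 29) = 91405/3192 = 28.64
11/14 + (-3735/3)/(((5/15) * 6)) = -4352/7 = -621.71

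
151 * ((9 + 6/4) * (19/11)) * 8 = 240996/11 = 21908.73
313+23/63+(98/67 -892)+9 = -2398255/4221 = -568.17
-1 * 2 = -2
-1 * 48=-48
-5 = -5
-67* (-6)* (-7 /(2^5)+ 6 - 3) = 17889 /16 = 1118.06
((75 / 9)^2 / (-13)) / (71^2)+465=274254980 / 589797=465.00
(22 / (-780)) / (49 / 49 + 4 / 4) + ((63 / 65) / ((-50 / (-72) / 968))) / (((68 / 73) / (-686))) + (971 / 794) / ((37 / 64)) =-4844823407156899 / 4869403500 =-994952.13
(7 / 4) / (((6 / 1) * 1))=7 / 24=0.29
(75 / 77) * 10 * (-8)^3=-384000 / 77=-4987.01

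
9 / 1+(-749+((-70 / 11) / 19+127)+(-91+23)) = -142399 / 209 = -681.33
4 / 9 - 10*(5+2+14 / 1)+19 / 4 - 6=-7589 / 36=-210.81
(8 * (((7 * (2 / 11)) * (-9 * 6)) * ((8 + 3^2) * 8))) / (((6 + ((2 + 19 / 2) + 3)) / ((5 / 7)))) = -1175040 / 451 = -2605.41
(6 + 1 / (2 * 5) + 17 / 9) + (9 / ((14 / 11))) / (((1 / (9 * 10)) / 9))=3613583 / 630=5735.85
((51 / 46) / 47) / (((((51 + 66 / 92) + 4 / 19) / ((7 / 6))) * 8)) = 2261 / 34129520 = 0.00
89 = 89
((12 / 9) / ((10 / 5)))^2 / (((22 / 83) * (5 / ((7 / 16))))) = 581 / 3960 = 0.15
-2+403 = 401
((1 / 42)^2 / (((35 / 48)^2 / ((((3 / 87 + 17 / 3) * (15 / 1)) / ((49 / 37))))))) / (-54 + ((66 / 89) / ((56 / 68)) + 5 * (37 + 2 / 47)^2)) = 115456689664 / 11415881644401395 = 0.00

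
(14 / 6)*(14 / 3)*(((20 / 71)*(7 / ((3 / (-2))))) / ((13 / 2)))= -54880 / 24921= -2.20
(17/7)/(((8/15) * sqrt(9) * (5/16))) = 34/7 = 4.86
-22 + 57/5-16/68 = -921/85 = -10.84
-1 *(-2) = 2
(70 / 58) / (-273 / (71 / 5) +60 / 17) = -8449 / 109881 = -0.08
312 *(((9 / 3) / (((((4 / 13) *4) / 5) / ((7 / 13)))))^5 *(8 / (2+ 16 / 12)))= 298649885625 / 32768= 9114071.22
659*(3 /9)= 659 /3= 219.67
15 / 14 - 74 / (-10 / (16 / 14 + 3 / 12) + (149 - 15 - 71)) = -1107 / 4354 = -0.25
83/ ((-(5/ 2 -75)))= 166/ 145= 1.14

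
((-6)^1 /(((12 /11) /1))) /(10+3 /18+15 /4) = -66 /167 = -0.40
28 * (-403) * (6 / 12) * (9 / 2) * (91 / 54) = -256711 / 6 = -42785.17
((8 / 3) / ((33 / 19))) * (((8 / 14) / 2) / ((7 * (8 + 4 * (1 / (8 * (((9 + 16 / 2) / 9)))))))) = 10336 / 1363131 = 0.01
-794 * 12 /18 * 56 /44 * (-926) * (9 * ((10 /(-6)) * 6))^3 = -5002600176000 /11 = -454781834181.82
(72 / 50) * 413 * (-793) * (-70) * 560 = 18487228032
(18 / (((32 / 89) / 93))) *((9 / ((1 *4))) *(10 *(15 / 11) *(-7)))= -351979425 / 352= -999941.55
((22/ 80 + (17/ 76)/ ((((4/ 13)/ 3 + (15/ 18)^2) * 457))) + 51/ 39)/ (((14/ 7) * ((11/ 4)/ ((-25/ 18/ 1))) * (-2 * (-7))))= -13332664685/ 466847677296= -0.03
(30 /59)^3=27000 /205379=0.13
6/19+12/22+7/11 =1.50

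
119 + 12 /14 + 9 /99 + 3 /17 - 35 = 111428 /1309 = 85.12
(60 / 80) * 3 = 9 / 4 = 2.25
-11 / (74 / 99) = -1089 / 74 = -14.72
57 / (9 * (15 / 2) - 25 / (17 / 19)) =1.44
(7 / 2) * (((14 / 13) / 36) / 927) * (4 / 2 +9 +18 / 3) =833 / 433836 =0.00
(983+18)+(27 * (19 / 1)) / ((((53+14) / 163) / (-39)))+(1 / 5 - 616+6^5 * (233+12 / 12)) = 593383977 / 335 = 1771295.45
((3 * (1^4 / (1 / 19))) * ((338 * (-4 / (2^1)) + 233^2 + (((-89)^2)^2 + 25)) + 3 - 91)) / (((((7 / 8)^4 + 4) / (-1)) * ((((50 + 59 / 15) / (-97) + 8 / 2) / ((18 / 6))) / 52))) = -51196417735901184 / 1448179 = -35352271877.92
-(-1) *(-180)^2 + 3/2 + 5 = 64813/2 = 32406.50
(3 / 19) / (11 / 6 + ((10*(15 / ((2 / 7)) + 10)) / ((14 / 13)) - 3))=63 / 231097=0.00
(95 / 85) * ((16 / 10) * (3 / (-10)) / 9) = -76 / 1275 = -0.06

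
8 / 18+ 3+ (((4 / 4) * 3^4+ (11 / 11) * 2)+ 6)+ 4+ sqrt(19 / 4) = sqrt(19) / 2+ 868 / 9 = 98.62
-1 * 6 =-6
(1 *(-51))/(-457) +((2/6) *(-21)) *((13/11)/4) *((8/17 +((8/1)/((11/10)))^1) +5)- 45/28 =-183269389/6580343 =-27.85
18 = 18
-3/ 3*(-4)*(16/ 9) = 7.11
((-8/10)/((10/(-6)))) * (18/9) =24/25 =0.96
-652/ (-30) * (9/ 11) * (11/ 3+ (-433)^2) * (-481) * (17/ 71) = -1499398729556/ 3905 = -383968944.83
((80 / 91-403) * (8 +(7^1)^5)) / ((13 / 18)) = -11075603310 / 1183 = -9362302.04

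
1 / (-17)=-1 / 17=-0.06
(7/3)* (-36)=-84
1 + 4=5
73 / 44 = 1.66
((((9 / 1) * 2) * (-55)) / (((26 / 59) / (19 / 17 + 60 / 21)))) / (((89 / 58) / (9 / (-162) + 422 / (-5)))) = 67666633133 / 137683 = 491466.87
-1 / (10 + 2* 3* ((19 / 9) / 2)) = -3 / 49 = -0.06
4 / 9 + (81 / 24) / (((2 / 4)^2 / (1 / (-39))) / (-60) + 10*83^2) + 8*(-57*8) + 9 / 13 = -87094106107 / 23881923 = -3646.86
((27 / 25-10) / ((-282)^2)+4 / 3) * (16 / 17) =10602308 / 8449425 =1.25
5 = 5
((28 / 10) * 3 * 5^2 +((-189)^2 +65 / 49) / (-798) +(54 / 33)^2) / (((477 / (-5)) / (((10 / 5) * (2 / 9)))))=-418133260 / 534517137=-0.78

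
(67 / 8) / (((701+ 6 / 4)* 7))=67 / 39340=0.00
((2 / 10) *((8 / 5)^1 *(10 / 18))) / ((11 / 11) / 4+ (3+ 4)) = 32 / 1305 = 0.02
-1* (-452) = 452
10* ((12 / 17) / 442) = 0.02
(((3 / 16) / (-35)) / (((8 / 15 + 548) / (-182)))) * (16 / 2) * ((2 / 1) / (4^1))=0.01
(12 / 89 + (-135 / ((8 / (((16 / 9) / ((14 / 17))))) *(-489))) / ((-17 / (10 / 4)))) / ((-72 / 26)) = -327067 / 7311528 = -0.04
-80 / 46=-40 / 23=-1.74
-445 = -445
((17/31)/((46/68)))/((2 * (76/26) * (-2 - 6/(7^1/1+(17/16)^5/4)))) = -38546801215/783249554212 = -0.05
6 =6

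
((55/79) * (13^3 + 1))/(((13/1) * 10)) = 12089/1027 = 11.77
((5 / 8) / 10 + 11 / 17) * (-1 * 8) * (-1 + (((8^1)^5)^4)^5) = -393147943432555814649810017863009985082933399977525696372775106725395590854323984293395693375 / 34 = -11563174806839876901465000000000000000000000000000000000000000000000000000000000000000000000.00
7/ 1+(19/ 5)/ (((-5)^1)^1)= 156/ 25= 6.24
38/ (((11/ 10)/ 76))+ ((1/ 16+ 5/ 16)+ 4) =231425/ 88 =2629.83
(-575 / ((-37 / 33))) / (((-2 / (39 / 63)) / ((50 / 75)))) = -82225 / 777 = -105.82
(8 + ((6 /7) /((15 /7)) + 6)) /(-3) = -24 /5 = -4.80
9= 9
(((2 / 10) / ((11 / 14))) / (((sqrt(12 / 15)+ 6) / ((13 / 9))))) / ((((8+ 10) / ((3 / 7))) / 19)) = 247 / 8712 - 247* sqrt(5) / 130680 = 0.02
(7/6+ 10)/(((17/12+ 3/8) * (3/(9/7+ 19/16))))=18559/3612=5.14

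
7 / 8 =0.88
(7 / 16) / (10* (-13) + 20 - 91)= -7 / 3216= -0.00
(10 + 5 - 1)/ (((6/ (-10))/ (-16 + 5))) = 256.67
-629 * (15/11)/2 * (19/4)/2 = -179265/176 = -1018.55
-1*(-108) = 108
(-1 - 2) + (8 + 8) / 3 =2.33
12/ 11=1.09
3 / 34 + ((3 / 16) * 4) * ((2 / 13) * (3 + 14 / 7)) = 147 / 221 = 0.67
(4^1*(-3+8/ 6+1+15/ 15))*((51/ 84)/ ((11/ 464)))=7888/ 231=34.15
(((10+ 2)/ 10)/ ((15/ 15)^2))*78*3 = 280.80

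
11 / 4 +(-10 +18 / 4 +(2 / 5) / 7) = -377 / 140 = -2.69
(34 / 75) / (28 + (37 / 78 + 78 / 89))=78676 / 5093825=0.02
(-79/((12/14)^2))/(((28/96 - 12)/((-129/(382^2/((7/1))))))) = -1165171/20502322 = -0.06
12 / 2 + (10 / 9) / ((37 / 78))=926 / 111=8.34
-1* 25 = -25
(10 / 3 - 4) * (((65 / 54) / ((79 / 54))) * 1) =-130 / 237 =-0.55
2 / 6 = 1 / 3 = 0.33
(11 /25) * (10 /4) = 11 /10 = 1.10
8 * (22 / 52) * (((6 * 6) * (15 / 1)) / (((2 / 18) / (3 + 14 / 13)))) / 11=1030320 / 169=6096.57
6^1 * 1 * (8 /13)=48 /13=3.69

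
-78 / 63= -26 / 21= -1.24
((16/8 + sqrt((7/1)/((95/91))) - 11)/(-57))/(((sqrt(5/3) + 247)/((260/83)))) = -338 * sqrt(1235)/20616121 - 390 * sqrt(15)/144312847 + 130 * sqrt(741)/1175118897 + 15210/7595413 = 0.00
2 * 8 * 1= 16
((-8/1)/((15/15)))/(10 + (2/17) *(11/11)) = -34/43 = -0.79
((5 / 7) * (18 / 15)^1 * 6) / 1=36 / 7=5.14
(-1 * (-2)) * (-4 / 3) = -8 / 3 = -2.67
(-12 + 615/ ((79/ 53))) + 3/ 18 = 189961/ 474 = 400.76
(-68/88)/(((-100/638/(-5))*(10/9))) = -4437/200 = -22.18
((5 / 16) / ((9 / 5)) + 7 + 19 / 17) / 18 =20297 / 44064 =0.46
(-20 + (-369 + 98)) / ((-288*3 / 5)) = 485 / 288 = 1.68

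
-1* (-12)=12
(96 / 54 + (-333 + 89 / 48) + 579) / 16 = 35947 / 2304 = 15.60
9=9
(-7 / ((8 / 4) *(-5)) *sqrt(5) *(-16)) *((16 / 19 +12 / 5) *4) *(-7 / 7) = 68992 *sqrt(5) / 475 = 324.78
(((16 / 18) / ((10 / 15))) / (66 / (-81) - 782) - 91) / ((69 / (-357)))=57221507 / 121532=470.83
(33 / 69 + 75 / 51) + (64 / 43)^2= 3010474 / 722959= 4.16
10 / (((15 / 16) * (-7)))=-1.52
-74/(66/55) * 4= -740/3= -246.67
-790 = -790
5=5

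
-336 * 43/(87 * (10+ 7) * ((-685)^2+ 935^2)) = -2408/331160425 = -0.00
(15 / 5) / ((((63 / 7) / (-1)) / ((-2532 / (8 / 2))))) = 211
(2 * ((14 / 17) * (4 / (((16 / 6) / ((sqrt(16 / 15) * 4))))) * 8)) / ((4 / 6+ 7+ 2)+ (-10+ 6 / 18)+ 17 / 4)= 7168 * sqrt(15) / 1445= 19.21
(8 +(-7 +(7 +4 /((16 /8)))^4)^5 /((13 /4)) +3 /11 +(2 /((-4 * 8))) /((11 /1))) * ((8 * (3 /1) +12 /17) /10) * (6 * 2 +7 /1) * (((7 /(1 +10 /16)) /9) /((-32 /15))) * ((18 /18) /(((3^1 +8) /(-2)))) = 7124978377792892815.47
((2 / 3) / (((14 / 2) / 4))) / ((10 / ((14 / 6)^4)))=1372 / 1215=1.13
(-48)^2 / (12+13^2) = 12.73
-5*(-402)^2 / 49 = -808020 / 49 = -16490.20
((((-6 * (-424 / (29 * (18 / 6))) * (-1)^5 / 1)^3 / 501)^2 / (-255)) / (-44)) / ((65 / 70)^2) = 18220957433998606336 / 70775510295085898445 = 0.26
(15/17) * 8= 120/17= 7.06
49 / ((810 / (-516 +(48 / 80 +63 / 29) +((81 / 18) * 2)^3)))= 13.05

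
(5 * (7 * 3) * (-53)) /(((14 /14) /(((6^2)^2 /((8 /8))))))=-7212240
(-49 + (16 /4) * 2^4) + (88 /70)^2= 20311 /1225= 16.58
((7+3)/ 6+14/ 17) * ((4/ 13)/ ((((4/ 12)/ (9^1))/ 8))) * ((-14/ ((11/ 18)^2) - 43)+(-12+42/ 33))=-31053024/ 2057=-15096.27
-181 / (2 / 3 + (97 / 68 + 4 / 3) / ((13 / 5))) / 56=-120003 / 64162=-1.87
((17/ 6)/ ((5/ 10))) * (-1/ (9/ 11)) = -187/ 27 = -6.93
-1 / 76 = -0.01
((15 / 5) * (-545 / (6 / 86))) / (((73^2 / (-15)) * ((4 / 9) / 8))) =6327450 / 5329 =1187.36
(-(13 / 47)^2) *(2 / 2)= -0.08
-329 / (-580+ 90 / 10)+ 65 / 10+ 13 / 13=8.08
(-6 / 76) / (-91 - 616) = 3 / 26866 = 0.00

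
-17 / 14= -1.21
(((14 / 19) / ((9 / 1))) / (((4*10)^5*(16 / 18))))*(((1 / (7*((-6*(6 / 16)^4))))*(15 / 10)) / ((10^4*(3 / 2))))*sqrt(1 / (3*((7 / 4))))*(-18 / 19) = sqrt(21) / 102343500000000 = 0.00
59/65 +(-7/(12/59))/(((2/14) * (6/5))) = -935327/4680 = -199.86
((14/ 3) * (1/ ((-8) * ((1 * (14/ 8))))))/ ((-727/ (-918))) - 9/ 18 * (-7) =4477/ 1454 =3.08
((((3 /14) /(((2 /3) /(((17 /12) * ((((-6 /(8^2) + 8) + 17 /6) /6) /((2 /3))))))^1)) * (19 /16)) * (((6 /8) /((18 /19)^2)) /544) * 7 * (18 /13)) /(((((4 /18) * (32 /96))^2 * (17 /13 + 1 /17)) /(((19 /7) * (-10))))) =-2775225442905 /35467034624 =-78.25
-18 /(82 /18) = -162 /41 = -3.95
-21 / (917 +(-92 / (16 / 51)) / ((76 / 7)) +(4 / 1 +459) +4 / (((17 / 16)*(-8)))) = -108528 / 6989821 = -0.02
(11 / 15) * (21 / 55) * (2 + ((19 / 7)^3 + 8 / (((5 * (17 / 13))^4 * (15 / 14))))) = 5908902933751 / 959186484375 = 6.16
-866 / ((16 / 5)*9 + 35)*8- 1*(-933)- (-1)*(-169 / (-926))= 243579873 / 295394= 824.59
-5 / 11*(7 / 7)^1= -0.45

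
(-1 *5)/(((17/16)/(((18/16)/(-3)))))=30/17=1.76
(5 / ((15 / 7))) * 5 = 35 / 3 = 11.67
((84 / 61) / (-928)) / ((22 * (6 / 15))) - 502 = -312589481 / 622688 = -502.00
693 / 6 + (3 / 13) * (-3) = 2985 / 26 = 114.81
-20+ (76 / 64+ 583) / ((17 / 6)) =25321 / 136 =186.18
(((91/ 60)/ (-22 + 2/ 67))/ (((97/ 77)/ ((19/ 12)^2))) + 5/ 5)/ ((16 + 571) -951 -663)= -1064175451/ 1266962411520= -0.00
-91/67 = -1.36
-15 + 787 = 772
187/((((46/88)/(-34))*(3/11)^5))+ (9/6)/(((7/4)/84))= -45053936944/5589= -8061180.34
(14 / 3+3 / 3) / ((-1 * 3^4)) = -17 / 243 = -0.07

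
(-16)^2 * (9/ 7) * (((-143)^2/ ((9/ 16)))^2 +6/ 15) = 137023193457152/ 315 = 434994264943.34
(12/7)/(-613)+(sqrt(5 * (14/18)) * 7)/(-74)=-7 * sqrt(35)/222 -12/4291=-0.19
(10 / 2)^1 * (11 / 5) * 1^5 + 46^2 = 2127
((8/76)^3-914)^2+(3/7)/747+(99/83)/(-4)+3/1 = 3301365281240603/3951854004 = 835396.57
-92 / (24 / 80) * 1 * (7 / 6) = -3220 / 9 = -357.78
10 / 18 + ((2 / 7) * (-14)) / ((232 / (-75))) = 965 / 522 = 1.85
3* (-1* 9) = -27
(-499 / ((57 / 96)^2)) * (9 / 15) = -1532928 / 1805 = -849.27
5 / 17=0.29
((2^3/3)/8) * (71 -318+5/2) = -163/2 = -81.50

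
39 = 39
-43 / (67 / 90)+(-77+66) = -4607 / 67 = -68.76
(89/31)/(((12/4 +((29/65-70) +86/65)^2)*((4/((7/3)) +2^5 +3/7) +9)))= 15041/1052925416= 0.00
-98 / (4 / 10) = -245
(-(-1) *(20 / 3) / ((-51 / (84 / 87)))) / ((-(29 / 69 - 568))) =-0.00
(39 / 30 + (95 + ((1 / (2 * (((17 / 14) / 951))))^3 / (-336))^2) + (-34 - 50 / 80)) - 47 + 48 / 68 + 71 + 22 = 986740055138827799821 / 30896088320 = 31937378121.10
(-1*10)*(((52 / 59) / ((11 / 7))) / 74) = -1820 / 24013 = -0.08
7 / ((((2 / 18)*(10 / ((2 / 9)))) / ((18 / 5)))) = 126 / 25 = 5.04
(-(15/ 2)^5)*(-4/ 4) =23730.47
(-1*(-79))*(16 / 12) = 316 / 3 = 105.33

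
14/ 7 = 2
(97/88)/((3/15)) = 485/88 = 5.51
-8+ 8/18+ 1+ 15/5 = -32/9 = -3.56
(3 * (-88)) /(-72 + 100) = -66 /7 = -9.43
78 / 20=39 / 10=3.90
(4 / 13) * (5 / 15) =4 / 39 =0.10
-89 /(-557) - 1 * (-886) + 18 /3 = 496933 /557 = 892.16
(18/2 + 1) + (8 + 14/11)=19.27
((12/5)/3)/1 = 0.80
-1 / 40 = -0.02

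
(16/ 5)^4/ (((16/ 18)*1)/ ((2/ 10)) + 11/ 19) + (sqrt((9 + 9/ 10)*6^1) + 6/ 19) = 3*sqrt(165)/ 5 + 216147714/ 10200625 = 28.90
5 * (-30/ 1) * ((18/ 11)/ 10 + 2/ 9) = -1910/ 33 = -57.88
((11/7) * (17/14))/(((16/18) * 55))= 153/3920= 0.04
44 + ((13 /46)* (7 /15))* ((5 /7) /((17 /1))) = 103237 /2346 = 44.01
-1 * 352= -352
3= 3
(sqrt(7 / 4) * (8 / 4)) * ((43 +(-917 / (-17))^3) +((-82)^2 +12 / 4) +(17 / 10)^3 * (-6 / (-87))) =11663189371069 * sqrt(7) / 71238500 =433163.23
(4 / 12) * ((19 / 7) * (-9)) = -57 / 7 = -8.14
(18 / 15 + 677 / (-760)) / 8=47 / 1216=0.04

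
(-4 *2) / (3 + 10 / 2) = -1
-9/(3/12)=-36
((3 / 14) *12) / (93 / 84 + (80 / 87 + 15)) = 6264 / 41477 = 0.15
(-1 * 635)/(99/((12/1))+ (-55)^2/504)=-44.56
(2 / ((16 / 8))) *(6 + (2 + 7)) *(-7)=-105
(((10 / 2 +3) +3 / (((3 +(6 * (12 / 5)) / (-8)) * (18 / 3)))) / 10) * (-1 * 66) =-1111 / 20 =-55.55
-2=-2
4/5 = 0.80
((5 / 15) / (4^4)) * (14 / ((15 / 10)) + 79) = 265 / 2304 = 0.12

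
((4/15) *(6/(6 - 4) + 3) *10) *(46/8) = 92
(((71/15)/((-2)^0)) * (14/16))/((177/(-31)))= -15407/21240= -0.73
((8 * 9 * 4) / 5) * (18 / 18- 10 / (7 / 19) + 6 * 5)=7776 / 35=222.17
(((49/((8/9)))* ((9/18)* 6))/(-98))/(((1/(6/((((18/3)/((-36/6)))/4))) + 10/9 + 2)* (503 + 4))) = -81/74698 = -0.00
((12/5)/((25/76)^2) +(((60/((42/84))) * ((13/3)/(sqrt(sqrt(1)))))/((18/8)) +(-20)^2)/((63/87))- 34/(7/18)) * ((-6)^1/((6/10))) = -952424936/118125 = -8062.86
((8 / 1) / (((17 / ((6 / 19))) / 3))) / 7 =144 / 2261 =0.06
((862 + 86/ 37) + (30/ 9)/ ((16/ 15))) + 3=870.45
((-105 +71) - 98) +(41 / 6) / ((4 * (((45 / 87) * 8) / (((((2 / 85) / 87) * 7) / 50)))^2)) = -1853992799997991 / 14045400000000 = -132.00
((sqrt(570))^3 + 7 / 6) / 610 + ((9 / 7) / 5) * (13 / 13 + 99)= 57 * sqrt(570) / 61 + 658849 / 25620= 48.03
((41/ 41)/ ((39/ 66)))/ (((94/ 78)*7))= 66/ 329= 0.20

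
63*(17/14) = 153/2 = 76.50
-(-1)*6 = 6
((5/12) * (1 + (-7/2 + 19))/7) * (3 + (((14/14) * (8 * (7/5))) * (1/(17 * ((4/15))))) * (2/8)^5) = 1437315/487424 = 2.95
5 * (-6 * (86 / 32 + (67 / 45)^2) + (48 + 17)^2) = 22656101 / 1080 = 20977.87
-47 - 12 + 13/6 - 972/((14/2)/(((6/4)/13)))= -39779/546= -72.86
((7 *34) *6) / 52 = 357 / 13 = 27.46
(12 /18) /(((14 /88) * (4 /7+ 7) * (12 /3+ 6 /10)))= 440 /3657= 0.12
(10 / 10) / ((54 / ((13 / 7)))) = 13 / 378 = 0.03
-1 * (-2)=2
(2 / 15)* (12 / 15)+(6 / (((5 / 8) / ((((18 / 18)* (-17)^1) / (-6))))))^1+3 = 2273 / 75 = 30.31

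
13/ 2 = 6.50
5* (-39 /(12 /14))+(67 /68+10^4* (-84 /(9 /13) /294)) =-18650389 /4284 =-4353.50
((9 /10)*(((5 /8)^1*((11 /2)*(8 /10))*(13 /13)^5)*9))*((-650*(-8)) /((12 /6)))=57915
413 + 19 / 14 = 5801 / 14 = 414.36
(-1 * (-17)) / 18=0.94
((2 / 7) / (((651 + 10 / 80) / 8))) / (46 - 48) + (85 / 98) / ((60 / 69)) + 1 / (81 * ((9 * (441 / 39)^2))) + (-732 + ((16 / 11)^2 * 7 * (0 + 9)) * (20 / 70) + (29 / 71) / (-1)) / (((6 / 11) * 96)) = -50301315210085649 / 4101545777668416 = -12.26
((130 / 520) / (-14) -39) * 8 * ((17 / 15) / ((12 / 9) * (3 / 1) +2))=-7429 / 126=-58.96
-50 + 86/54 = -1307/27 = -48.41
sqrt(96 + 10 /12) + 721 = sqrt(3486) /6 + 721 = 730.84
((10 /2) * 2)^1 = 10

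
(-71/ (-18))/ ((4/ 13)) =923/ 72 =12.82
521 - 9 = 512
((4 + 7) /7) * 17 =187 /7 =26.71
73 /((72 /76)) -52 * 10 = -7973 /18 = -442.94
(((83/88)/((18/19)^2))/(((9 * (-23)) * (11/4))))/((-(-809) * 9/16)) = -59926/14771743767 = -0.00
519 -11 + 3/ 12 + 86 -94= 2001/ 4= 500.25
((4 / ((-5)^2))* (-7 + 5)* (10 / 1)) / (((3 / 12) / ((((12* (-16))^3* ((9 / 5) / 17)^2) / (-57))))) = -12230590464 / 686375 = -17819.11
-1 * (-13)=13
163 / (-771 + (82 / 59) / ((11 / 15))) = -105787 / 499149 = -0.21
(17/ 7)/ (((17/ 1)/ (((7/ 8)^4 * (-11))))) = -3773/ 4096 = -0.92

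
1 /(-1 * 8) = -1 /8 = -0.12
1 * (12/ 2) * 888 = 5328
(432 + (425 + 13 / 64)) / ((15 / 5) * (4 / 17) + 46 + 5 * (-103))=-932637 / 509504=-1.83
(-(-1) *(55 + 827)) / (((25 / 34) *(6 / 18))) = 89964 / 25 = 3598.56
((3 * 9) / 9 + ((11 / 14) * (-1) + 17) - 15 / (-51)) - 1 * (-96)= 27491 / 238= 115.51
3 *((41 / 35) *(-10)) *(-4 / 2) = 492 / 7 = 70.29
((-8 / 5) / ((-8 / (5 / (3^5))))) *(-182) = -182 / 243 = -0.75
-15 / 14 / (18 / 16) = -20 / 21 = -0.95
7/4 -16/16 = 3/4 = 0.75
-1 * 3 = -3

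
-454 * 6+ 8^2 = -2660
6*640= 3840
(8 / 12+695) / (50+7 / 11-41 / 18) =14.39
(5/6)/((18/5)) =0.23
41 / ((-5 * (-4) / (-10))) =-20.50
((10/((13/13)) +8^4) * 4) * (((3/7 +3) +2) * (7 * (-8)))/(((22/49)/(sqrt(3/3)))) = -122325952/11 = -11120541.09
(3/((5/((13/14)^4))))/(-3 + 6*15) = 28561/5570320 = 0.01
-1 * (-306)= 306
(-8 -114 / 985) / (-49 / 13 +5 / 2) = 207844 / 32505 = 6.39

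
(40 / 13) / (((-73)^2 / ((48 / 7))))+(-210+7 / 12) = -1218628667 / 5819268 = -209.41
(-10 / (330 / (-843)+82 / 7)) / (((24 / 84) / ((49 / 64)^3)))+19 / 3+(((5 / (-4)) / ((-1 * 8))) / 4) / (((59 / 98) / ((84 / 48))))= 1742882076401 / 344469798912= 5.06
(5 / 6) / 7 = 5 / 42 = 0.12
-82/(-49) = 1.67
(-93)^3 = -804357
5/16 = 0.31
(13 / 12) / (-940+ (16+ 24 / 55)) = -715 / 609552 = -0.00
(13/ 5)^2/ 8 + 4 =969/ 200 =4.84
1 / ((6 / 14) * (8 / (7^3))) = 2401 / 24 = 100.04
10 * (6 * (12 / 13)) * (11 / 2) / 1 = 3960 / 13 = 304.62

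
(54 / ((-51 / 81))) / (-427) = 1458 / 7259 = 0.20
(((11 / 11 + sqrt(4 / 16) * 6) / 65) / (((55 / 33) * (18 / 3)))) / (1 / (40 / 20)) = 4 / 325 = 0.01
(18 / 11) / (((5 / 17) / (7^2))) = 14994 / 55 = 272.62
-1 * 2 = -2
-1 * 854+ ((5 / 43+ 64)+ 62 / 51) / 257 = -481171981 / 563601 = -853.75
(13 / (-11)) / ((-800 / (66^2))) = 1287 / 200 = 6.44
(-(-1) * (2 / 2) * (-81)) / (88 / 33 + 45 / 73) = -17739 / 719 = -24.67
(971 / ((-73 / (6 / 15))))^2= 3771364 / 133225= 28.31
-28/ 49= -4/ 7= -0.57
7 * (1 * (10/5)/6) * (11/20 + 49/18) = 4123/540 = 7.64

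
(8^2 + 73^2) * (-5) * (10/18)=-134825/9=-14980.56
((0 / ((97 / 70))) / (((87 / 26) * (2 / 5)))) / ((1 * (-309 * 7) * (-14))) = 0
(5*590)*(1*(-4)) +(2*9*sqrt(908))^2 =282392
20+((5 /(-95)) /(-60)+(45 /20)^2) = 114289 /4560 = 25.06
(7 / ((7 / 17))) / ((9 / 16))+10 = 362 / 9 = 40.22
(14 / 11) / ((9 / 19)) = 2.69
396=396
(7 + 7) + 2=16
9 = 9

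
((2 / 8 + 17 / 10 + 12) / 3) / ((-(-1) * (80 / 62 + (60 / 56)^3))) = 1977738 / 1071925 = 1.85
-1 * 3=-3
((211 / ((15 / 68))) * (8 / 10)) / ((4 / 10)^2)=14348 / 3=4782.67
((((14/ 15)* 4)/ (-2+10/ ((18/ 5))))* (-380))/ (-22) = 912/ 11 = 82.91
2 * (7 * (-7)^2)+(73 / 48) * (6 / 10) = 54953 / 80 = 686.91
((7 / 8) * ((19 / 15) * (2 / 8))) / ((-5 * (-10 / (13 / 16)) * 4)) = 1729 / 1536000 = 0.00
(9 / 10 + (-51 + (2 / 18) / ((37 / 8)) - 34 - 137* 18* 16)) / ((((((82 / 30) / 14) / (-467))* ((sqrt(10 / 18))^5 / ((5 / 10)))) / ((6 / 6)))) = 34864358001417* sqrt(5) / 379250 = 205561172.01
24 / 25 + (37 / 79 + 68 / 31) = 221751 / 61225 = 3.62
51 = 51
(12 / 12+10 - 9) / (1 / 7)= 14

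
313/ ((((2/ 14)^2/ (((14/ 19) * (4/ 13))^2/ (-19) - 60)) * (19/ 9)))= -9600663910068/ 22024249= -435913.34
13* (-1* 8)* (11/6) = -190.67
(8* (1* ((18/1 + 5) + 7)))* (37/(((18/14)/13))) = 269360/3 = 89786.67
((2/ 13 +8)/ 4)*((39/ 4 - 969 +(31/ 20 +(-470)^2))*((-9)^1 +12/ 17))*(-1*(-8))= -32872576158/ 1105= -29748937.70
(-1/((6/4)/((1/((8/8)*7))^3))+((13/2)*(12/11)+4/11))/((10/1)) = 42178/56595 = 0.75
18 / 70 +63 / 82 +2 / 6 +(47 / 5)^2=3862393 / 43050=89.72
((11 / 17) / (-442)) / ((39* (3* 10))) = -0.00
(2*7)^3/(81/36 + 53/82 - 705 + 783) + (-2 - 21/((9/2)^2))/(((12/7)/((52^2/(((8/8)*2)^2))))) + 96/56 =-8740795618/7522389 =-1161.97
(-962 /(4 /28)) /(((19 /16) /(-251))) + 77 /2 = 54088951 /38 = 1423393.45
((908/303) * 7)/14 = 454/303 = 1.50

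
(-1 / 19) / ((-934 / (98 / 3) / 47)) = 2303 / 26619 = 0.09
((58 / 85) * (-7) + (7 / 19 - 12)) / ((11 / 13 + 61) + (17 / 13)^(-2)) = -532389 / 2025685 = -0.26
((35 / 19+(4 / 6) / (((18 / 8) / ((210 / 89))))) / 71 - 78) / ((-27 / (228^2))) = 25610220688 / 170613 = 150107.09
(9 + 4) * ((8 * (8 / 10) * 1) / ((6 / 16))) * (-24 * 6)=-159744 / 5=-31948.80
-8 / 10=-4 / 5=-0.80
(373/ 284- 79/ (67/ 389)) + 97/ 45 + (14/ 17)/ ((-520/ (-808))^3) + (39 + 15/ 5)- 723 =-905936804834597/ 799511368500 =-1133.11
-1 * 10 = -10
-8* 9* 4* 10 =-2880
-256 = -256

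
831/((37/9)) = 7479/37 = 202.14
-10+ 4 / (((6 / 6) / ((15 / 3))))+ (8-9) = 9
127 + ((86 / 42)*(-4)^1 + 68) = 3923 / 21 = 186.81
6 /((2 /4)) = 12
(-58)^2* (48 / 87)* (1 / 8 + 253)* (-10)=-4698000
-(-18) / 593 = 0.03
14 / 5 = 2.80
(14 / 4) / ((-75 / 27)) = -63 / 50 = -1.26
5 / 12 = 0.42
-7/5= -1.40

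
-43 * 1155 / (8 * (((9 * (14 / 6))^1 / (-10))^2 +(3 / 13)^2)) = -69944875 / 50286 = -1390.94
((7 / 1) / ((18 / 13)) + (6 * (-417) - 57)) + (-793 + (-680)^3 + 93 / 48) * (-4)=45278229971 / 36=1257728610.31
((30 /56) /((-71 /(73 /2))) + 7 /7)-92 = -91.28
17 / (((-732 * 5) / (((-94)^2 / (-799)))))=47 / 915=0.05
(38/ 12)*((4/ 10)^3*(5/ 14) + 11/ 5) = 7391/ 1050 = 7.04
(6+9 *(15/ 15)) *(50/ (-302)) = -375/ 151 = -2.48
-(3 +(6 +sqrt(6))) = -9 - sqrt(6) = -11.45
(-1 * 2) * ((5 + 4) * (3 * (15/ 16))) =-405/ 8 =-50.62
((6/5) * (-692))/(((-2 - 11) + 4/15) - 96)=12456/1631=7.64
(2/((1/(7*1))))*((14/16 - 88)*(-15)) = 73185/4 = 18296.25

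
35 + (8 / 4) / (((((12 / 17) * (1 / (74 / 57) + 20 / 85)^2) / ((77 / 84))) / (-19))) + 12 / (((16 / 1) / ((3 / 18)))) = -143261897 / 10474200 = -13.68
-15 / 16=-0.94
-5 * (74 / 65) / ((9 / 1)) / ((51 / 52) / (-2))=1.29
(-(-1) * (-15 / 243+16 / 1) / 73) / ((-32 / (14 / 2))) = -0.05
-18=-18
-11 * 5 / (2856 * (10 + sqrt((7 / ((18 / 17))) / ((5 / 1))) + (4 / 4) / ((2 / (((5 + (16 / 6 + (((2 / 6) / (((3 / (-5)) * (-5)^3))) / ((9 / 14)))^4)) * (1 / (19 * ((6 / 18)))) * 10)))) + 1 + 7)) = -554142852846065786621484375 / 690535702182071217278498054692 + 1535917462186102294921875 * sqrt(1190) / 1381071404364142434556996109384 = -0.00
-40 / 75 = -8 / 15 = -0.53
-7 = -7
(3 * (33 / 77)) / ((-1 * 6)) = -0.21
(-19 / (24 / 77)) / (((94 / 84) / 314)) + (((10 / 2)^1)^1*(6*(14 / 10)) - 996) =-1697513 / 94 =-18058.65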